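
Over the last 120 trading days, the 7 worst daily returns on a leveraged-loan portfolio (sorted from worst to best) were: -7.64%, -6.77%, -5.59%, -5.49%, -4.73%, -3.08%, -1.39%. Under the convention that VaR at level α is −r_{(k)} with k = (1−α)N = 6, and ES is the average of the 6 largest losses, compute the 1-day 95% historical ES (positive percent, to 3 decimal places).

The 6 worst returns sum to -33.30%.
ES = −(-33.30%) / 6 = 5.55% ≈ 5.550%.

5.550%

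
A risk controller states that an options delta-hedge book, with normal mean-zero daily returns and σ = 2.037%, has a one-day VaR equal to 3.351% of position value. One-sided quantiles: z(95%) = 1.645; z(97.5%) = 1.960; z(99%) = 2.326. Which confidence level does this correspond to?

95%

Implied z = VaR/σ = 3.351 / 2.037 = 1.645.
This matches z(95%) = 1.645.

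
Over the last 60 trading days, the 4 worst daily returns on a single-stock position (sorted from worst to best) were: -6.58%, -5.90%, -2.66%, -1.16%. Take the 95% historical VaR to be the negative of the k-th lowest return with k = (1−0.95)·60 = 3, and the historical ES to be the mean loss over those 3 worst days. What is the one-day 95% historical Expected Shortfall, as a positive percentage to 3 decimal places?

5.047%

The 3 worst returns sum to -15.14%.
ES = −(-15.14%) / 3 = 5.0466…% ≈ 5.047%.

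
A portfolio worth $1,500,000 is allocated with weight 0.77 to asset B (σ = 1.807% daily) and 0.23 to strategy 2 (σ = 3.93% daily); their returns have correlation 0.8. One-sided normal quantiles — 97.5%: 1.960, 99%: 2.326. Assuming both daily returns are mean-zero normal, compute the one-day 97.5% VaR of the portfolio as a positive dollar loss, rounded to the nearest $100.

σ_p² = 0.77²·1.807² + 0.23²·3.93² + 2·0.8·0.77·0.23·1.807·3.93 = 4.7653 (%²).
σ_p = √4.7653 = 2.183%.
VaR = 1.960 × 2.183% = 4.279%; on $1,500,000 that is $64,185.

$64,200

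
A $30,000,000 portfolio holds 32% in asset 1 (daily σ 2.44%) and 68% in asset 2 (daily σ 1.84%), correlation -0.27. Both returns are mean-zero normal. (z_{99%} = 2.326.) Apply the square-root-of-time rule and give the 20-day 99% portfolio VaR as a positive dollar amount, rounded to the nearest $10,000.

σ_p = √(0.32²·2.44² + 0.68²·1.84² + 2·-0.27·0.32·0.68·2.44·1.84) = 1.284%.
σ_{20d} = 1.284% × √20 = 5.742%.
VaR = 2.326 × 5.742% = 13.356%; on $30,000,000 that is $4,006,800.

$4,010,000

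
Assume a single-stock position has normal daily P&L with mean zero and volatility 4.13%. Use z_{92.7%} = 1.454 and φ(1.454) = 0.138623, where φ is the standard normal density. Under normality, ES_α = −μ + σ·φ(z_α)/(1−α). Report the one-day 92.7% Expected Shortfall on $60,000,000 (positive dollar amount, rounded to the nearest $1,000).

$4,706,000

Tail multiplier: φ(z)/(1−α) = 0.138623 / 0.073 = 1.899.
ES = 4.13% × 1.899 = 7.843%.
On $60,000,000: 0.07843 × $60,000,000 = $4,705,800.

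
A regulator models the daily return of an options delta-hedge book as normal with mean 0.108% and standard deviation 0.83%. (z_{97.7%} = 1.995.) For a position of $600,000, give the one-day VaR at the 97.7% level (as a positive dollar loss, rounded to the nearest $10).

VaR = −μ + z·σ = −(0.108%) + 1.995 × 0.83% = 1.548%.
On $600,000: 0.01548 × $600,000 = $9,288.

$9,290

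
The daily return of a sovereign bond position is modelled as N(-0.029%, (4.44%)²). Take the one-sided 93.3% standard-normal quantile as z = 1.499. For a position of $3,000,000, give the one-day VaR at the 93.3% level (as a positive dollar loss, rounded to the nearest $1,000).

VaR = −μ + z·σ = −(-0.029%) + 1.499 × 4.44% = 6.685%.
On $3,000,000: 0.06685 × $3,000,000 = $200,550.

$201,000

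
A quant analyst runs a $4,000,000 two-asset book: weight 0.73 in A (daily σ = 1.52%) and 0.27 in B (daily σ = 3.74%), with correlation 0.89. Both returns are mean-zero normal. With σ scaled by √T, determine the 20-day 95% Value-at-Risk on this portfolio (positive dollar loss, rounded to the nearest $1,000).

$606,000

σ_p = √(0.73²·1.52² + 0.27²·3.74² + 2·0.89·0.73·0.27·1.52·3.74) = 2.060%.
σ_{20d} = 2.060% × √20 = 9.213%.
z(95%) = 1.645.
VaR = 1.645 × 9.213% = 15.155%; on $4,000,000 that is $606,200.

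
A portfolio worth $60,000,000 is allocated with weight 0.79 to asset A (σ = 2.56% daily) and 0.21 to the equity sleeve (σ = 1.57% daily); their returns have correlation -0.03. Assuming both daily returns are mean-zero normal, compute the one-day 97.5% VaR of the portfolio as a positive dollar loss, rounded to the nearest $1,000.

σ_p² = 0.79²·2.56² + 0.21²·1.57² + 2·-0.03·0.79·0.21·2.56·1.57 = 4.1588 (%²).
σ_p = √4.1588 = 2.039%.
At 97.5%, z = 1.960.
VaR = 1.960 × 2.039% = 3.996%; on $60,000,000 that is $2,397,600.

$2,398,000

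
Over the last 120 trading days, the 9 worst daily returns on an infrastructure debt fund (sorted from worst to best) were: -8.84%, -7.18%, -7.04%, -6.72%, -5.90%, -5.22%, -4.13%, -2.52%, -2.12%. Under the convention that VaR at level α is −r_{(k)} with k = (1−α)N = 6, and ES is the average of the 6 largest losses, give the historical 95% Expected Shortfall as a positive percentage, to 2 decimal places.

6.82%

The 6 worst returns sum to -40.90%.
ES = −(-40.90%) / 6 = 6.8166…% ≈ 6.82%.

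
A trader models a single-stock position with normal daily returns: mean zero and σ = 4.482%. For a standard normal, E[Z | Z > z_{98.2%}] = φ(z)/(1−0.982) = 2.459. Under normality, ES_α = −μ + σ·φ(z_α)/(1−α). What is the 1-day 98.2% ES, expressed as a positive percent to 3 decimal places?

11.021%

ES = 4.482% × 2.459 = 11.021%.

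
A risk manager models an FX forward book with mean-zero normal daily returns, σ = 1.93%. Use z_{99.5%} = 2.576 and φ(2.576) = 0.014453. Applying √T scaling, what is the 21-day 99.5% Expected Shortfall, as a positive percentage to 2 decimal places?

25.57%

σ_{21d} = 1.93% × √21 = 8.844%.
ES multiplier = φ(z)/(1−α) = 0.014453/0.005 = 2.891.
ES = 8.844% × 2.891 = 25.568%.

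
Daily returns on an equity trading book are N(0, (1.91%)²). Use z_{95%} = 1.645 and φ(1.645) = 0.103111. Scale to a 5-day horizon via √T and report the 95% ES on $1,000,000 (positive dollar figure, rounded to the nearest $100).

$88,100

σ_{5d} = 1.91% × √5 = 4.271%.
ES multiplier = φ(z)/(1−α) = 0.103111/0.05 = 2.062.
ES = 4.271% × 2.062 = 8.807%; on $1,000,000: $88,070.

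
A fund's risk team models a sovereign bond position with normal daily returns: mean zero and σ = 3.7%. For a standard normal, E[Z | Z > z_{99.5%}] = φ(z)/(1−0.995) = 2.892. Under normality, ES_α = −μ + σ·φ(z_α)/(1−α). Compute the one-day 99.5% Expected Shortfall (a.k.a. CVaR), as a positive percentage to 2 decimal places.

10.70%

ES = 3.7% × 2.892 = 10.700%.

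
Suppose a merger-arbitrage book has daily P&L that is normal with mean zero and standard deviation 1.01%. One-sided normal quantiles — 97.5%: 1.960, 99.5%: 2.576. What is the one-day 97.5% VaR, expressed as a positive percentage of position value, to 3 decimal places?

1.980%

VaR = z·σ = 1.960 × 1.01% = 1.980%.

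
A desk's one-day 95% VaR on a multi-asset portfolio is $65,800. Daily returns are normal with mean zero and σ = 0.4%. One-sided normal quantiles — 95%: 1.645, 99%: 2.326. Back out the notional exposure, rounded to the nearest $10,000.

$10,000,000

VaR as a fraction of value: z·σ = 1.645 × 0.4% = 0.658%.
Position = $65,800 / 0.00658 = $10,000,000.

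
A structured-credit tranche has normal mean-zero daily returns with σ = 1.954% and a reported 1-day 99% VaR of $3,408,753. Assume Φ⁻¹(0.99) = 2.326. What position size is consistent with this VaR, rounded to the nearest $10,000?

VaR as a fraction of value: z·σ = 2.326 × 1.954% = 4.545%.
Position = $3,408,753 / 0.04545 = $75,000,000.

$75,000,000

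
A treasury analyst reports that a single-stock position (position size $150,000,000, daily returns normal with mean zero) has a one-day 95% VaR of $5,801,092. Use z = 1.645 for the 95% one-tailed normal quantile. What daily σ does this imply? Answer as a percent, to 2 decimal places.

2.35%

VaR as a fraction: $5,801,092 / $150,000,000 = 3.867%.
σ = VaR / z = 3.867% / 1.645 = 2.351%.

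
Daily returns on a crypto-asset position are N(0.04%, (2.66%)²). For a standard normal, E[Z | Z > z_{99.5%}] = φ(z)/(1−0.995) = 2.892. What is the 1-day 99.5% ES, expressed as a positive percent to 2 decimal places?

ES = −(0.04%) + 2.66% × 2.892 = 7.653%.

7.65%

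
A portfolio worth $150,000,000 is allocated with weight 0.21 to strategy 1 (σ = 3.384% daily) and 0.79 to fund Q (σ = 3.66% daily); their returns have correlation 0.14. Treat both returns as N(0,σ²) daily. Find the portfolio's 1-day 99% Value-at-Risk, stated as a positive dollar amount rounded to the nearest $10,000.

$10,720,000

σ_p² = 0.21²·3.384² + 0.79²·3.66² + 2·0.14·0.21·0.79·3.384·3.66 = 9.4405 (%²).
σ_p = √9.4405 = 3.073%.
At 99%, z = 2.326.
VaR = 2.326 × 3.073% = 7.148%; on $150,000,000 that is $10,722,000.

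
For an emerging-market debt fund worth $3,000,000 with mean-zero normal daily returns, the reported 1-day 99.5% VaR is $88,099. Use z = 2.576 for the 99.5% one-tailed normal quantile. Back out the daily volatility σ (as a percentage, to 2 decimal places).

VaR as a fraction: $88,099 / $3,000,000 = 2.937%.
σ = VaR / z = 2.937% / 2.576 = 1.140%.

1.14%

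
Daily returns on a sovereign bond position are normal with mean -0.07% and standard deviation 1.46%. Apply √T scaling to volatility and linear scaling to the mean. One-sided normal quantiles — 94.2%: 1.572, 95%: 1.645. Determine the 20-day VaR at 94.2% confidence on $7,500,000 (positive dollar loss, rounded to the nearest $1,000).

σ_{20d} = 1.46% × √20 = 6.529%; μ_{20d} = 20 × -0.07% = -1.400%.
VaR = −(-1.400%) + 1.572 × 6.529% = 11.664%.
On $7,500,000: 0.11664 × $7,500,000 = $874,800.

$875,000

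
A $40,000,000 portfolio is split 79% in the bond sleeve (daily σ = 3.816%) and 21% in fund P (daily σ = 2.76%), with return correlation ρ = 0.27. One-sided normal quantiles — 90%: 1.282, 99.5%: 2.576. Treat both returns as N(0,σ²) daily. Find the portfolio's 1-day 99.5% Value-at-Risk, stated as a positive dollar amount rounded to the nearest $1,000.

σ_p² = 0.79²·3.816² + 0.21²·2.76² + 2·0.27·0.79·0.21·3.816·2.76 = 10.3675 (%²).
σ_p = √10.3675 = 3.220%.
VaR = 2.576 × 3.220% = 8.295%; on $40,000,000 that is $3,318,000.

$3,318,000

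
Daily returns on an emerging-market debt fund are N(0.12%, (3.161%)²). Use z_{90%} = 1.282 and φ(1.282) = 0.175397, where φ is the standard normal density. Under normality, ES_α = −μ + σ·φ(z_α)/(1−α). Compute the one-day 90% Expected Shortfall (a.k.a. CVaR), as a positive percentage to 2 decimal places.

5.42%

Tail multiplier: φ(z)/(1−α) = 0.175397 / 0.1 = 1.754.
ES = −(0.12%) + 3.161% × 1.754 = 5.424%.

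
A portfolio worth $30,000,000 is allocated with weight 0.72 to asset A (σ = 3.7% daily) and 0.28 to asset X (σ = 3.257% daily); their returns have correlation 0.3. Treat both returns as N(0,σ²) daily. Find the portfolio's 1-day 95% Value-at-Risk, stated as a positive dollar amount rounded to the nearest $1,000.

σ_p² = 0.72²·3.7² + 0.28²·3.257² + 2·0.3·0.72·0.28·3.7·3.257 = 9.3862 (%²).
σ_p = √9.3862 = 3.064%.
At 95%, z = 1.645.
VaR = 1.645 × 3.064% = 5.040%; on $30,000,000 that is $1,512,000.

$1,512,000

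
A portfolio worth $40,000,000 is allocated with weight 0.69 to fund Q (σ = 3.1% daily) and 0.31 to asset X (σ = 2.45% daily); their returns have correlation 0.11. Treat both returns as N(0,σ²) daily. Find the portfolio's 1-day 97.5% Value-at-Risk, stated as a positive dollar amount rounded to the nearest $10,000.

σ_p² = 0.69²·3.1² + 0.31²·2.45² + 2·0.11·0.69·0.31·3.1·2.45 = 5.5096 (%²).
σ_p = √5.5096 = 2.347%.
At 97.5%, z = 1.960.
VaR = 1.960 × 2.347% = 4.600%; on $40,000,000 that is $1,840,000.

$1,840,000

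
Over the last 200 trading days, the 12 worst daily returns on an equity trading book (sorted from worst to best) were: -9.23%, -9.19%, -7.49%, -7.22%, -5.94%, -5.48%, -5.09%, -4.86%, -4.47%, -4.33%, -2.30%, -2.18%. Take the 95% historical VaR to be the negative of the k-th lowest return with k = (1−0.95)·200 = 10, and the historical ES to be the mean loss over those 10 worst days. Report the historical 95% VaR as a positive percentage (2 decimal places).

k = 10; the 10th lowest return is -4.33%, so VaR = 4.33%.

4.33%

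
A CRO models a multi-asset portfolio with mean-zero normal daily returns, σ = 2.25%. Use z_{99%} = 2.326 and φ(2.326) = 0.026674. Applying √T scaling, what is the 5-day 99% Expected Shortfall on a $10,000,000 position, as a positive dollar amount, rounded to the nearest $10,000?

$1,340,000

σ_{5d} = 2.25% × √5 = 5.031%.
ES multiplier = φ(z)/(1−α) = 0.026674/0.01 = 2.667.
ES = 5.031% × 2.667 = 13.418%; on $10,000,000: $1,341,800.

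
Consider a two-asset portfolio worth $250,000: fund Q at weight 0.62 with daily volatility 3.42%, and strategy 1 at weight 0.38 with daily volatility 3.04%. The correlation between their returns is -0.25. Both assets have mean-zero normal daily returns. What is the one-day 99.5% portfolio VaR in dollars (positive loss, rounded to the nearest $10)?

σ_p² = 0.62²·3.42² + 0.38²·3.04² + 2·-0.25·0.62·0.38·3.42·3.04 = 4.6058 (%²).
σ_p = √4.6058 = 2.146%.
At 99.5%, z = 2.576.
VaR = 2.576 × 2.146% = 5.528%; on $250,000 that is $13,820.

$13,820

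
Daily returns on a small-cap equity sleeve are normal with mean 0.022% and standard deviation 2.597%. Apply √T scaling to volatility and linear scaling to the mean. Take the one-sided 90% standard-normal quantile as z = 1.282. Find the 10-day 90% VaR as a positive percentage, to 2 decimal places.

σ_{10d} = 2.597% × √10 = 8.212%; μ_{10d} = 10 × 0.022% = 0.220%.
VaR = −(0.220%) + 1.282 × 8.212% = 10.308%.

10.31%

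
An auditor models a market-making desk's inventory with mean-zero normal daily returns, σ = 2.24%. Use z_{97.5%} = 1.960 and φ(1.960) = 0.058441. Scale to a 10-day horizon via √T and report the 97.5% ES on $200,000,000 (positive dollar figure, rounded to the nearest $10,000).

σ_{10d} = 2.24% × √10 = 7.084%.
ES multiplier = φ(z)/(1−α) = 0.058441/0.025 = 2.338.
ES = 7.084% × 2.338 = 16.562%; on $200,000,000: $33,124,000.

$33,120,000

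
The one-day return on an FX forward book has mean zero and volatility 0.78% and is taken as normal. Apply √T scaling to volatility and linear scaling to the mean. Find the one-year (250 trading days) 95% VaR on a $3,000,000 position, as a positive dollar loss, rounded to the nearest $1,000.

$609,000

At 95%, z = 1.645.
σ_{250d} = 0.78% × √250 = 12.333%.
VaR = 1.645 × 12.333% = 20.288%.
On $3,000,000: 0.20288 × $3,000,000 = $608,640.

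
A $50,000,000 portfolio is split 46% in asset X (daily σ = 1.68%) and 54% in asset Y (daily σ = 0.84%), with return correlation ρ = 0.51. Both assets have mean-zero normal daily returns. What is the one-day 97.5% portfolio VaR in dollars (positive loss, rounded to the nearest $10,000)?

$1,060,000

σ_p² = 0.46²·1.68² + 0.54²·0.84² + 2·0.51·0.46·0.54·1.68·0.84 = 1.1605 (%²).
σ_p = √1.1605 = 1.077%.
At 97.5%, z = 1.960.
VaR = 1.960 × 1.077% = 2.111%; on $50,000,000 that is $1,055,500.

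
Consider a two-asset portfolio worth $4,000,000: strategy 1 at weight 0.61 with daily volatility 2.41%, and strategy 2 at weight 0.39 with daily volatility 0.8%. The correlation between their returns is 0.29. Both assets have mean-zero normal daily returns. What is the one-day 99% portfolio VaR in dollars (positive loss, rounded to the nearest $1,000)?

σ_p² = 0.61²·2.41² + 0.39²·0.8² + 2·0.29·0.61·0.39·2.41·0.8 = 2.5246 (%²).
σ_p = √2.5246 = 1.589%.
At 99%, z = 2.326.
VaR = 2.326 × 1.589% = 3.696%; on $4,000,000 that is $147,840.

$148,000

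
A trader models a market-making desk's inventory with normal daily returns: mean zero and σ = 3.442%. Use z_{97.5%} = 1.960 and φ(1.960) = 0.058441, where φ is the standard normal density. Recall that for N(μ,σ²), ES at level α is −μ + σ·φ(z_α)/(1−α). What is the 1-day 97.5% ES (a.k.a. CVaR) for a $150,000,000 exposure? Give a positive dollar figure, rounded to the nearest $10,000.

$12,070,000

Tail multiplier: φ(z)/(1−α) = 0.058441 / 0.025 = 2.338.
ES = 3.442% × 2.338 = 8.047%.
On $150,000,000: 0.08047 × $150,000,000 = $12,070,500.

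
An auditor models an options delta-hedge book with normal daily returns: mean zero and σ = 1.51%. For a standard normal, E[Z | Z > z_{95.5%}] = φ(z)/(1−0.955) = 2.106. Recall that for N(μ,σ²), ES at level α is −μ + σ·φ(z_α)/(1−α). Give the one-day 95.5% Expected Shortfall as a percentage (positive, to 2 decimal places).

3.18%

ES = 1.51% × 2.106 = 3.180%.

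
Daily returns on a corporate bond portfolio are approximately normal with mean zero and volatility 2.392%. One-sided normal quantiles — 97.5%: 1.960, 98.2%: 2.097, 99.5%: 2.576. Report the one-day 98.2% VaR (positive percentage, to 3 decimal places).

5.016%

VaR = z·σ = 2.097 × 2.392% = 5.016%.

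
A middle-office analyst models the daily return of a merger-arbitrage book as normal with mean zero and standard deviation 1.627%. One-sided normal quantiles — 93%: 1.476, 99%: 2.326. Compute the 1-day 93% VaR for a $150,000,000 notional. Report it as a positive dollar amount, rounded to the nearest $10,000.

VaR = z·σ = 1.476 × 1.627% = 2.401%.
On $150,000,000: 0.02401 × $150,000,000 = $3,601,500.

$3,600,000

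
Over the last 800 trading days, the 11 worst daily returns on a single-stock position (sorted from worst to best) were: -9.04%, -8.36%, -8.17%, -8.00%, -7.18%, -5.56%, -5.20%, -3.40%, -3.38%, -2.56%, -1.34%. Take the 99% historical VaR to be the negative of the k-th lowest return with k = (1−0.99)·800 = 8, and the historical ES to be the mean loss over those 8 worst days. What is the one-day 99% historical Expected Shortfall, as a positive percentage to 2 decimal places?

The 8 worst returns sum to -54.91%.
ES = −(-54.91%) / 8 = 6.86375% ≈ 6.86%.

6.86%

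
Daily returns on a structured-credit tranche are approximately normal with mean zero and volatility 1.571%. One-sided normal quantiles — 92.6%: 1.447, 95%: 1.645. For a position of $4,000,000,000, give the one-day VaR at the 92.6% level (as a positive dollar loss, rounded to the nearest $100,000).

$90,900,000

VaR = z·σ = 1.447 × 1.571% = 2.273%.
On $4,000,000,000: 0.02273 × $4,000,000,000 = $90,920,000.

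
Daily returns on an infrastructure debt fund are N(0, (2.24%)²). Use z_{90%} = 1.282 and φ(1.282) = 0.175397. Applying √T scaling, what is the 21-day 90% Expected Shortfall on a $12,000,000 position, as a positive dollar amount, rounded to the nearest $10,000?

$2,160,000

σ_{21d} = 2.24% × √21 = 10.265%.
ES multiplier = φ(z)/(1−α) = 0.175397/0.1 = 1.754.
ES = 10.265% × 1.754 = 18.005%; on $12,000,000: $2,160,600.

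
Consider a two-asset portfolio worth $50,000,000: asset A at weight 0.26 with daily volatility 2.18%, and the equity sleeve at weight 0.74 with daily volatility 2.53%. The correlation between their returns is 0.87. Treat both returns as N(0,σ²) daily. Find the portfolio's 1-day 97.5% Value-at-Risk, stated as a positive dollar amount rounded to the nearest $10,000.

σ_p² = 0.26²·2.18² + 0.74²·2.53² + 2·0.87·0.26·0.74·2.18·2.53 = 5.6728 (%²).
σ_p = √5.6728 = 2.382%.
At 97.5%, z = 1.960.
VaR = 1.960 × 2.382% = 4.669%; on $50,000,000 that is $2,334,500.

$2,330,000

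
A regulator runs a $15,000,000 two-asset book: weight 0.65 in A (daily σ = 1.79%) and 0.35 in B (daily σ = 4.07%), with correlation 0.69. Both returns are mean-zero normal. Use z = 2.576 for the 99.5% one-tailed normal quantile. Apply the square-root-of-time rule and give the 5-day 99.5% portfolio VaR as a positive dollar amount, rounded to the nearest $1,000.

σ_p = √(0.65²·1.79² + 0.35²·4.07² + 2·0.69·0.65·0.35·1.79·4.07) = 2.381%.
σ_{5d} = 2.381% × √5 = 5.324%.
VaR = 2.576 × 5.324% = 13.715%; on $15,000,000 that is $2,057,250.

$2,057,000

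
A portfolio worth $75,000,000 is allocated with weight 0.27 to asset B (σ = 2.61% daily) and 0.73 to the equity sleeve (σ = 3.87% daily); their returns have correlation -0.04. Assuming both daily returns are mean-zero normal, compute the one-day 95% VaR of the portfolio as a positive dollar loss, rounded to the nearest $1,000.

$3,558,000

σ_p² = 0.27²·2.61² + 0.73²·3.87² + 2·-0.04·0.27·0.73·2.61·3.87 = 8.3185 (%²).
σ_p = √8.3185 = 2.884%.
At 95%, z = 1.645.
VaR = 1.645 × 2.884% = 4.744%; on $75,000,000 that is $3,558,000.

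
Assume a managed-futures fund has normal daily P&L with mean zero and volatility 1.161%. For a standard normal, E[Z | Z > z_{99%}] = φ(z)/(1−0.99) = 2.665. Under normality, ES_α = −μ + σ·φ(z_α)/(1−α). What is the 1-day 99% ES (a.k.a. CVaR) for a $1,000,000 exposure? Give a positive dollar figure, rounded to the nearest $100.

ES = 1.161% × 2.665 = 3.094%.
On $1,000,000: 0.03094 × $1,000,000 = $30,940.

$30,900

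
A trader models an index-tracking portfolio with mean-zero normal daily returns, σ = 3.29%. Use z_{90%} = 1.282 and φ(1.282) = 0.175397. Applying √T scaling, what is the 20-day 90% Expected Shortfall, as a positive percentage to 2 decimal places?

σ_{20d} = 3.29% × √20 = 14.713%.
ES multiplier = φ(z)/(1−α) = 0.175397/0.1 = 1.754.
ES = 14.713% × 1.754 = 25.807%.

25.81%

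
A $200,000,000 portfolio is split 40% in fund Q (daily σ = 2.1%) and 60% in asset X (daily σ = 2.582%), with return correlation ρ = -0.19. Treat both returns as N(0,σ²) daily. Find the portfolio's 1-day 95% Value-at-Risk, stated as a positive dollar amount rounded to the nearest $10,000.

$5,320,000

σ_p² = 0.4²·2.1² + 0.6²·2.582² + 2·-0.19·0.4·0.6·2.1·2.582 = 2.6111 (%²).
σ_p = √2.6111 = 1.616%.
At 95%, z = 1.645.
VaR = 1.645 × 1.616% = 2.658%; on $200,000,000 that is $5,316,000.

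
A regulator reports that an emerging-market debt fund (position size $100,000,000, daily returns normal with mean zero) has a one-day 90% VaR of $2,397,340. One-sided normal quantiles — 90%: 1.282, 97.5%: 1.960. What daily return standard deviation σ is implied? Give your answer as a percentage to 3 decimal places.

1.870%

VaR as a fraction: $2,397,340 / $100,000,000 = 2.397%.
σ = VaR / z = 2.397% / 1.282 = 1.870%.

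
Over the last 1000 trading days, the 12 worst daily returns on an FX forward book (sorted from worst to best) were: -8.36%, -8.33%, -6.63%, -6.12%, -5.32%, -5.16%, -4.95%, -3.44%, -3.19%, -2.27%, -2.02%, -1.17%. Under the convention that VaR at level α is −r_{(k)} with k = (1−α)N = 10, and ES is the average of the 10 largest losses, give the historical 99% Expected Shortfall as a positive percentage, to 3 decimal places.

The 10 worst returns sum to -53.77%.
ES = −(-53.77%) / 10 = 5.377%.

5.377%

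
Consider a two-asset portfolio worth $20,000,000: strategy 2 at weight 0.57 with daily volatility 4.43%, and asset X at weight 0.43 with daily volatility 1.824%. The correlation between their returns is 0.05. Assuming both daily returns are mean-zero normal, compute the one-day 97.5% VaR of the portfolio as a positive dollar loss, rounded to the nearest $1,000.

$1,051,000

σ_p² = 0.57²·4.43² + 0.43²·1.824² + 2·0.05·0.57·0.43·4.43·1.824 = 7.1893 (%²).
σ_p = √7.1893 = 2.681%.
At 97.5%, z = 1.960.
VaR = 1.960 × 2.681% = 5.255%; on $20,000,000 that is $1,051,000.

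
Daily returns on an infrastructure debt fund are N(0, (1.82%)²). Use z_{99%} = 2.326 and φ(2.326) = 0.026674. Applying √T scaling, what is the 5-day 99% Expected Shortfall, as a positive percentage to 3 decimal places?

σ_{5d} = 1.82% × √5 = 4.070%.
ES multiplier = φ(z)/(1−α) = 0.026674/0.01 = 2.667.
ES = 4.070% × 2.667 = 10.855%.

10.855%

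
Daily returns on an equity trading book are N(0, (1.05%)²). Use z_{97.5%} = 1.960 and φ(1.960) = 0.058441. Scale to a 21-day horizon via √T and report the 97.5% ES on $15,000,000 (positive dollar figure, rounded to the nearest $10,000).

σ_{21d} = 1.05% × √21 = 4.812%.
ES multiplier = φ(z)/(1−α) = 0.058441/0.025 = 2.338.
ES = 4.812% × 2.338 = 11.250%; on $15,000,000: $1,687,500.

$1,690,000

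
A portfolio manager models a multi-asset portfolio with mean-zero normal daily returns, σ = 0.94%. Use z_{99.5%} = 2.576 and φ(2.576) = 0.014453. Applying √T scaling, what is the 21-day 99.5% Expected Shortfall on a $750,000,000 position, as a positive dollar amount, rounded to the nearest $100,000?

$93,400,000

σ_{21d} = 0.94% × √21 = 4.308%.
ES multiplier = φ(z)/(1−α) = 0.014453/0.005 = 2.891.
ES = 4.308% × 2.891 = 12.454%; on $750,000,000: $93,405,000.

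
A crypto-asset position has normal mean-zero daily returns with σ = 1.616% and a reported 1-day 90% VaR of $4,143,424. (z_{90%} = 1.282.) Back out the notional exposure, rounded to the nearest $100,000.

VaR as a fraction of value: z·σ = 1.282 × 1.616% = 2.07171%.
Position = $4,143,424 / 0.0207171 = $200,000,000.

$200,000,000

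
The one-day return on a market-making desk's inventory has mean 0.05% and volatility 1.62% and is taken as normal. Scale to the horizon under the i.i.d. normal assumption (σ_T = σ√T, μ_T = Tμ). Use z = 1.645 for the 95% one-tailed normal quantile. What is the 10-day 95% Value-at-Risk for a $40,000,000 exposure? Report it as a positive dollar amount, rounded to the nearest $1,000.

$3,171,000

σ_{10d} = 1.62% × √10 = 5.123%; μ_{10d} = 10 × 0.05% = 0.500%.
VaR = −(0.500%) + 1.645 × 5.123% = 7.927%.
On $40,000,000: 0.07927 × $40,000,000 = $3,170,800.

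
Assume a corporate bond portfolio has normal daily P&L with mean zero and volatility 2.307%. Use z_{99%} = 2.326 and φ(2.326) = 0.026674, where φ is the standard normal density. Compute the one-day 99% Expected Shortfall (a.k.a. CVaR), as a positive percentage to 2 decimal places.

6.15%

Tail multiplier: φ(z)/(1−α) = 0.026674 / 0.01 = 2.667.
ES = 2.307% × 2.667 = 6.153%.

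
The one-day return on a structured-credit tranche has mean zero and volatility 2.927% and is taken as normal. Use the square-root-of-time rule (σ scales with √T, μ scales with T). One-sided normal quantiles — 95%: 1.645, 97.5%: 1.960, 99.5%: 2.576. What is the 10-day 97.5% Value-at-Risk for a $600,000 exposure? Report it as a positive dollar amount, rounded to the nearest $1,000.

$109,000

σ_{10d} = 2.927% × √10 = 9.256%.
VaR = 1.960 × 9.256% = 18.142%.
On $600,000: 0.18142 × $600,000 = $108,852.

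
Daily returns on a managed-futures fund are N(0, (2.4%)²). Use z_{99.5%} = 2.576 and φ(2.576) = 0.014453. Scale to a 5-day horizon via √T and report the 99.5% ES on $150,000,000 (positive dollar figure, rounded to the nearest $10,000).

$23,270,000

σ_{5d} = 2.4% × √5 = 5.367%.
ES multiplier = φ(z)/(1−α) = 0.014453/0.005 = 2.891.
ES = 5.367% × 2.891 = 15.516%; on $150,000,000: $23,274,000.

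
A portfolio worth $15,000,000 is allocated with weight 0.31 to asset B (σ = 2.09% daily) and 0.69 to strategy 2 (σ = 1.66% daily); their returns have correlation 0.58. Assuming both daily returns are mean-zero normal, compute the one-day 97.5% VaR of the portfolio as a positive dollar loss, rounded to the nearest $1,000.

σ_p² = 0.31²·2.09² + 0.69²·1.66² + 2·0.58·0.31·0.69·2.09·1.66 = 2.5926 (%²).
σ_p = √2.5926 = 1.610%.
At 97.5%, z = 1.960.
VaR = 1.960 × 1.610% = 3.156%; on $15,000,000 that is $473,400.

$473,000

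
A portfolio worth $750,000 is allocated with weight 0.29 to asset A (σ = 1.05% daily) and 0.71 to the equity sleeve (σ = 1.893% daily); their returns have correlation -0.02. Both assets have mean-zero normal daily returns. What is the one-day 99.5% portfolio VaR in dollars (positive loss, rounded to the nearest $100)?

$26,500

σ_p² = 0.29²·1.05² + 0.71²·1.893² + 2·-0.02·0.29·0.71·1.05·1.893 = 1.8828 (%²).
σ_p = √1.8828 = 1.372%.
At 99.5%, z = 2.576.
VaR = 2.576 × 1.372% = 3.534%; on $750,000 that is $26,505.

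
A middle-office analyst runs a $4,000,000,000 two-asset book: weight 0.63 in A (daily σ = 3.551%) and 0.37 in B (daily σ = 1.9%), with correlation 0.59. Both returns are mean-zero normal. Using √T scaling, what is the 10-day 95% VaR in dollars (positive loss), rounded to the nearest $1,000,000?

σ_p = √(0.63²·3.551² + 0.37²·1.9² + 2·0.59·0.63·0.37·3.551·1.9) = 2.712%.
σ_{10d} = 2.712% × √10 = 8.576%.
z(95%) = 1.645.
VaR = 1.645 × 8.576% = 14.108%; on $4,000,000,000 that is $564,320,000.

$564,000,000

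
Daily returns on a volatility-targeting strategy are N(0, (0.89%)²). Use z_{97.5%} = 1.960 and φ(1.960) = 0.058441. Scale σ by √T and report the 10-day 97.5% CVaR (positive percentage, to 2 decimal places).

σ_{10d} = 0.89% × √10 = 2.814%.
ES multiplier = φ(z)/(1−α) = 0.058441/0.025 = 2.338.
ES = 2.814% × 2.338 = 6.579%.

6.58%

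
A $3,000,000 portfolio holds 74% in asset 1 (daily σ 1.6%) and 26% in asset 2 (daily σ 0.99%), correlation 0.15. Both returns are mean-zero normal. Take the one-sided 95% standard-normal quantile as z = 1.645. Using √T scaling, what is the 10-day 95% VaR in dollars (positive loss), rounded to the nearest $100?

$194,900

σ_p = √(0.74²·1.6² + 0.26²·0.99² + 2·0.15·0.74·0.26·1.6·0.99) = 1.249%.
σ_{10d} = 1.249% × √10 = 3.950%.
VaR = 1.645 × 3.950% = 6.498%; on $3,000,000 that is $194,940.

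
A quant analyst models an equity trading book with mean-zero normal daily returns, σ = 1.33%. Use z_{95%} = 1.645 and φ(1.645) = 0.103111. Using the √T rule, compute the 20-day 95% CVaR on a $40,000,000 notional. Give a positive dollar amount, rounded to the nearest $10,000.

σ_{20d} = 1.33% × √20 = 5.948%.
ES multiplier = φ(z)/(1−α) = 0.103111/0.05 = 2.062.
ES = 5.948% × 2.062 = 12.265%; on $40,000,000: $4,906,000.

$4,910,000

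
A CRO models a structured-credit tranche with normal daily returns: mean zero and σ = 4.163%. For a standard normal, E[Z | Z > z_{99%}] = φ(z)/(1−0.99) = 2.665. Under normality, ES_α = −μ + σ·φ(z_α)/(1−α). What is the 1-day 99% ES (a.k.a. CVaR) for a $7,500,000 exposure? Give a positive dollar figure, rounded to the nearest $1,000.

ES = 4.163% × 2.665 = 11.094%.
On $7,500,000: 0.11094 × $7,500,000 = $832,050.

$832,000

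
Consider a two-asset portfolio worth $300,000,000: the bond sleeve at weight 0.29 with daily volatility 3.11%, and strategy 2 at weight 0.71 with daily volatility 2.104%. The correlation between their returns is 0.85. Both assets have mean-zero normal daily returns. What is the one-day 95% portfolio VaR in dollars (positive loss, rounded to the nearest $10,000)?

$11,400,000

σ_p² = 0.29²·3.11² + 0.71²·2.104² + 2·0.85·0.29·0.71·3.11·2.104 = 5.3354 (%²).
σ_p = √5.3354 = 2.310%.
At 95%, z = 1.645.
VaR = 1.645 × 2.310% = 3.800%; on $300,000,000 that is $11,400,000.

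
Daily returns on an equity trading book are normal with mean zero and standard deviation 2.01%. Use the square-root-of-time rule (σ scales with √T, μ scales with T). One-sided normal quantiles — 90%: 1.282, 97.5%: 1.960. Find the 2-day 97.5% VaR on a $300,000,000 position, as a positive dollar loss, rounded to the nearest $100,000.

$16,700,000

σ_{2d} = 2.01% × √2 = 2.843%.
VaR = 1.960 × 2.843% = 5.572%.
On $300,000,000: 0.05572 × $300,000,000 = $16,716,000.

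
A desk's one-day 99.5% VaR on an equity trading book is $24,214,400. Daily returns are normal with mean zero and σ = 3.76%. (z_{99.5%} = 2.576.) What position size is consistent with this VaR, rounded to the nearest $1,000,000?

VaR as a fraction of value: z·σ = 2.576 × 3.76% = 9.68576%.
Position = $24,214,400 / 0.0968576 = $250,000,000.

$250,000,000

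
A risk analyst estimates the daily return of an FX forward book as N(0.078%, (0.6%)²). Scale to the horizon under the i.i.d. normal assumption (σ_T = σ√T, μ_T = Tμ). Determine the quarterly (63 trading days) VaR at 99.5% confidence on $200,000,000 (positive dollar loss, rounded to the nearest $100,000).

At 99.5%, z = 2.576.
σ_{63d} = 0.6% × √63 = 4.762%; μ_{63d} = 63 × 0.078% = 4.914%.
VaR = −(4.914%) + 2.576 × 4.762% = 7.353%.
On $200,000,000: 0.07353 × $200,000,000 = $14,706,000.

$14,700,000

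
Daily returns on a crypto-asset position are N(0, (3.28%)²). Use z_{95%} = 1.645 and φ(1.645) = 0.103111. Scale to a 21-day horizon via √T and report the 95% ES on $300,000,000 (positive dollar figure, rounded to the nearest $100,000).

σ_{21d} = 3.28% × √21 = 15.031%.
ES multiplier = φ(z)/(1−α) = 0.103111/0.05 = 2.062.
ES = 15.031% × 2.062 = 30.994%; on $300,000,000: $92,982,000.

$93,000,000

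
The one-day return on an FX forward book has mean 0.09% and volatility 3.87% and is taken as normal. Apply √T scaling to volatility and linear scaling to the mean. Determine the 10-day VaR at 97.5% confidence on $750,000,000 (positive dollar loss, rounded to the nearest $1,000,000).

At 97.5%, z = 1.960.
σ_{10d} = 3.87% × √10 = 12.238%; μ_{10d} = 10 × 0.09% = 0.900%.
VaR = −(0.900%) + 1.960 × 12.238% = 23.086%.
On $750,000,000: 0.23086 × $750,000,000 = $173,145,000.

$173,000,000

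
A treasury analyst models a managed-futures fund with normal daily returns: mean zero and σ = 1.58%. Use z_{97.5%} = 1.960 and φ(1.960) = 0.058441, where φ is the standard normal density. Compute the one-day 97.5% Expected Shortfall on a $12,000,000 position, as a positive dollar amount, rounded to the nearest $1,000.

$443,000

Tail multiplier: φ(z)/(1−α) = 0.058441 / 0.025 = 2.338.
ES = 1.58% × 2.338 = 3.694%.
On $12,000,000: 0.03694 × $12,000,000 = $443,280.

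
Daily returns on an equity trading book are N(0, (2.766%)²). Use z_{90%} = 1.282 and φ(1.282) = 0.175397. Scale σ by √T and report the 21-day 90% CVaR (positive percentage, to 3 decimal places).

σ_{21d} = 2.766% × √21 = 12.675%.
ES multiplier = φ(z)/(1−α) = 0.175397/0.1 = 1.754.
ES = 12.675% × 1.754 = 22.232%.

22.232%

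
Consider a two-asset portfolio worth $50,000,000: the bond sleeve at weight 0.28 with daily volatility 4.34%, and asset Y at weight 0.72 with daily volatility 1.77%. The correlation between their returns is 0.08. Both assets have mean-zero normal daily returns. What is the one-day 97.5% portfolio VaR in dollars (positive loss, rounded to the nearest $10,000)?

σ_p² = 0.28²·4.34² + 0.72²·1.77² + 2·0.08·0.28·0.72·4.34·1.77 = 3.3486 (%²).
σ_p = √3.3486 = 1.830%.
At 97.5%, z = 1.960.
VaR = 1.960 × 1.830% = 3.587%; on $50,000,000 that is $1,793,500.

$1,790,000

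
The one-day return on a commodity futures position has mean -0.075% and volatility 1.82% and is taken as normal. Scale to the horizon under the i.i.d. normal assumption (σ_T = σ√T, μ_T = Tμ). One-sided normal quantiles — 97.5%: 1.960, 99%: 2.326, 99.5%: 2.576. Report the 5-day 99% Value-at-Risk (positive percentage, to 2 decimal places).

σ_{5d} = 1.82% × √5 = 4.070%; μ_{5d} = 5 × -0.075% = -0.375%.
VaR = −(-0.375%) + 2.326 × 4.070% = 9.842%.

9.84%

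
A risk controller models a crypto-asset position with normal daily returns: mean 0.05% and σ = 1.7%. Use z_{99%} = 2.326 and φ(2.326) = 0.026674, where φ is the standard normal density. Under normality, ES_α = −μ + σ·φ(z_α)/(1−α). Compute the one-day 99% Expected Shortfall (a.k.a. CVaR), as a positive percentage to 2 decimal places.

4.48%

Tail multiplier: φ(z)/(1−α) = 0.026674 / 0.01 = 2.667.
ES = −(0.05%) + 1.7% × 2.667 = 4.484%.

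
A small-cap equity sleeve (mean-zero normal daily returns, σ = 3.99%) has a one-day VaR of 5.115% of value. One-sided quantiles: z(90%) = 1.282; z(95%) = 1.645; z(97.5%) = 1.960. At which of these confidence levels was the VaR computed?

90%

Implied z = VaR/σ = 5.115 / 3.99 = 1.282.
This matches z(90%) = 1.282.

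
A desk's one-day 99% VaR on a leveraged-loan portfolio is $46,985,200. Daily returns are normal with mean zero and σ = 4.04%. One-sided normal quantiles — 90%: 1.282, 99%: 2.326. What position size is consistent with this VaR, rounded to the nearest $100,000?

$500,000,000

VaR as a fraction of value: z·σ = 2.326 × 4.04% = 9.39704%.
Position = $46,985,200 / 0.0939704 = $500,000,000.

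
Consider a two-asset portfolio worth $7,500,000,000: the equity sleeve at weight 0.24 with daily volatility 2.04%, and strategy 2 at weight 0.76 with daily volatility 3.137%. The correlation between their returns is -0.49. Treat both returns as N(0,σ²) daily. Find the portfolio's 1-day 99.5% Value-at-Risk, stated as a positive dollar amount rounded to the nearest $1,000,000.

σ_p² = 0.24²·2.04² + 0.76²·3.137² + 2·-0.49·0.24·0.76·2.04·3.137 = 4.7798 (%²).
σ_p = √4.7798 = 2.186%.
At 99.5%, z = 2.576.
VaR = 2.576 × 2.186% = 5.631%; on $7,500,000,000 that is $422,325,000.

$422,000,000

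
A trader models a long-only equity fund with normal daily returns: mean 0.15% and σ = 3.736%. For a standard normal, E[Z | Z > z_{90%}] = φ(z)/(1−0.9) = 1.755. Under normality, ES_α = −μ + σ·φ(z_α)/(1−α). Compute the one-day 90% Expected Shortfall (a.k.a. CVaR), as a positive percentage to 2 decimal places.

ES = −(0.15%) + 3.736% × 1.755 = 6.407%.

6.41%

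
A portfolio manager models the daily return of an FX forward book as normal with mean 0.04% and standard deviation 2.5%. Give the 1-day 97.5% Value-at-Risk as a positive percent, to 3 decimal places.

At 97.5% one-sided, z = 1.960.
VaR = −μ + z·σ = −(0.04%) + 1.960 × 2.5% = 4.860%.

4.860%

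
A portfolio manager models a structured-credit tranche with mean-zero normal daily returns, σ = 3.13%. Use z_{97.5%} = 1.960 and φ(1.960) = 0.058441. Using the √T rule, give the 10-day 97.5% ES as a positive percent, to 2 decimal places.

σ_{10d} = 3.13% × √10 = 9.898%.
ES multiplier = φ(z)/(1−α) = 0.058441/0.025 = 2.338.
ES = 9.898% × 2.338 = 23.142%.

23.14%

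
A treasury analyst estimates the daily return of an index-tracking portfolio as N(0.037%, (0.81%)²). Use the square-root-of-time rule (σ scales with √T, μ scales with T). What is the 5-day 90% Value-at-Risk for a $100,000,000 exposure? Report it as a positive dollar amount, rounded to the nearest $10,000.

$2,140,000

At 90%, z = 1.282.
σ_{5d} = 0.81% × √5 = 1.811%; μ_{5d} = 5 × 0.037% = 0.185%.
VaR = −(0.185%) + 1.282 × 1.811% = 2.137%.
On $100,000,000: 0.02137 × $100,000,000 = $2,137,000.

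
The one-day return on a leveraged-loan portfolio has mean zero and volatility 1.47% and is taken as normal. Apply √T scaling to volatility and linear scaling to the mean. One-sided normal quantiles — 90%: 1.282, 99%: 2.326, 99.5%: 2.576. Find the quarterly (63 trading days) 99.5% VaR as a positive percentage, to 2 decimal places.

σ_{63d} = 1.47% × √63 = 11.668%.
VaR = 2.576 × 11.668% = 30.057%.

30.06%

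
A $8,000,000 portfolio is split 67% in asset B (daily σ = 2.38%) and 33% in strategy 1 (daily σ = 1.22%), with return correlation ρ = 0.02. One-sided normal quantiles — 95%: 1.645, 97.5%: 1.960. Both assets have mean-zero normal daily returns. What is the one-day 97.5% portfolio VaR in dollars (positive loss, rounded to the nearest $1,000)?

σ_p² = 0.67²·2.38² + 0.33²·1.22² + 2·0.02·0.67·0.33·2.38·1.22 = 2.7305 (%²).
σ_p = √2.7305 = 1.652%.
VaR = 1.960 × 1.652% = 3.238%; on $8,000,000 that is $259,040.

$259,000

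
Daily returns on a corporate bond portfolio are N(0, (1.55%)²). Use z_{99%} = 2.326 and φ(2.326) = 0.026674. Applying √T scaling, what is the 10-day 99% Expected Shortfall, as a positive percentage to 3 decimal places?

σ_{10d} = 1.55% × √10 = 4.902%.
ES multiplier = φ(z)/(1−α) = 0.026674/0.01 = 2.667.
ES = 4.902% × 2.667 = 13.074%.

13.074%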